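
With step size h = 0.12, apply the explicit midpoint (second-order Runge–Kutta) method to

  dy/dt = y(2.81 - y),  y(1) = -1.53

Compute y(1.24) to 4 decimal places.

Midpoint: k1 = f(t_n, y_n); k2 = f(t_n + h/2, y_n + (h/2)·k1); y_{n+1} = y_n + h·k2.
t=1.000000, y=-1.530000:
  k1 = f(1.000000, -1.530000) = -6.640200
  k2 = f(1.060000, -1.928412) = -9.137611
  y ← -1.530000 + 0.12·(-9.137611) = -2.626513
t=1.120000, y=-2.626513:
  k1 = f(1.120000, -2.626513) = -14.279074
  k2 = f(1.180000, -3.483258) = -21.921039
  y ← -2.626513 + 0.12·(-21.921039) = -5.257038
y(1.24) ≈ -5.2570

-5.2570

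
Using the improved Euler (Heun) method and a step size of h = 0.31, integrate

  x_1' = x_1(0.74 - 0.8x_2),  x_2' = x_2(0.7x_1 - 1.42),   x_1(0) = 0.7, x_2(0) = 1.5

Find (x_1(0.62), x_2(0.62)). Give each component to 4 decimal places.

Heun on (x_1,x_2): k1 = f(x_n, state_n); k2 = f(x_n + h, state_n + h·k1); state_{n+1} = state_n + (h/2)·(k1 + k2).
0.000000: (0.700000, 1.500000)
  k1 = (-0.322000, -1.395000)
  predictor → (0.600180, 1.067550)
  k2 = (-0.068445, -1.067415)
  → (0.639481, 1.118326)
0.310000: (0.639481, 1.118326)
  k1 = (-0.098902, -1.087419)
  predictor → (0.608821, 0.781226)
  k2 = (0.070026, -0.776402)
  → (0.635005, 0.829433)
(x_1(0.62), x_2(0.62)) ≈ (0.6350, 0.8294)

0.6350, 0.8294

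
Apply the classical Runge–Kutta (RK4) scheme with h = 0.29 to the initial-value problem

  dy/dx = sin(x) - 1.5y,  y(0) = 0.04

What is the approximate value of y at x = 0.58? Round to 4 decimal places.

RK4: k1 = f(x_n, y_n); k2 = f(x_n + h/2, y_n + (h/2)·k1); k3 = f(x_n + h/2, y_n + (h/2)·k2); k4 = f(x_n + h, y_n + h·k3); y_{n+1} = y_n + (h/6)·(k1 + 2k2 + 2k3 + k4).
x=0.000000, y=0.040000:
  k1 = f(0.000000, 0.040000) = -0.060000
  k2 = f(0.145000, 0.031300) = 0.097542
  k3 = f(0.145000, 0.054144) = 0.063277
  k4 = f(0.290000, 0.058350) = 0.198427
  y ← 0.040000 + (0.29/6)·(k1 + 2k2 + 2k3 + k4) = 0.062236
x=0.290000, y=0.062236:
  k1 = f(0.290000, 0.062236) = 0.192597
  k2 = f(0.435000, 0.090163) = 0.286166
  k3 = f(0.435000, 0.103731) = 0.265815
  k4 = f(0.580000, 0.139323) = 0.339040
  y ← 0.062236 + (0.29/6)·(k1 + 2k2 + 2k3 + k4) = 0.141290
y(0.58) ≈ 0.1413

0.1413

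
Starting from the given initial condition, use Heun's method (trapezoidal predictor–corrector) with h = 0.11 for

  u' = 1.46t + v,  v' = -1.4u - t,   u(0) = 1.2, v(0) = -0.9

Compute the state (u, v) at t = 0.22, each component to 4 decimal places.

Heun on (u,v): k1 = f(t_n, state_n); k2 = f(t_n + h, state_n + h·k1); state_{n+1} = state_n + (h/2)·(k1 + k2).
0.000000: (1.200000, -0.900000)
  k1 = (-0.900000, -1.680000)
  predictor → (1.101000, -1.084800)
  k2 = (-0.924200, -1.651400)
  → (1.099669, -1.083227)
0.110000: (1.099669, -1.083227)
  k1 = (-0.922627, -1.649537)
  predictor → (0.998180, -1.264676)
  k2 = (-0.943476, -1.617452)
  → (0.997033, -1.262911)
(u(0.22), v(0.22)) ≈ (0.9970, -1.2629)

0.9970, -1.2629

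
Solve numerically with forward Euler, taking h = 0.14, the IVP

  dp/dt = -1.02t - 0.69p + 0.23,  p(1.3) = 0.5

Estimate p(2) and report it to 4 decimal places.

Euler: p_{n+1} = p_n + h·f(t_n, p_n).
t=1.300000, p=0.500000: f=-1.441000 → p ← 0.500000 + 0.14·(-1.441000) = 0.298260
t=1.440000, p=0.298260: f=-1.444599 → p ← 0.298260 + 0.14·(-1.444599) = 0.096016
t=1.580000, p=0.096016: f=-1.447851 → p ← 0.096016 + 0.14·(-1.447851) = -0.106683
t=1.720000, p=-0.106683: f=-1.450789 → p ← -0.106683 + 0.14·(-1.450789) = -0.309793
t=1.860000, p=-0.309793: f=-1.453442 → p ← -0.309793 + 0.14·(-1.453442) = -0.513275
p(2) ≈ -0.5133

-0.5133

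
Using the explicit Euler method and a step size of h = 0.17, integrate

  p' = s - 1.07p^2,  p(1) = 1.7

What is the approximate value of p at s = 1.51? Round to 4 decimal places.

Euler: p_{n+1} = p_n + h·f(s_n, p_n).
s=1.000000, p=1.700000: f=-2.092300 → p ← 1.700000 + 0.17·(-2.092300) = 1.344309
s=1.170000, p=1.344309: f=-0.763668 → p ← 1.344309 + 0.17·(-0.763668) = 1.214485
s=1.340000, p=1.214485: f=-0.238223 → p ← 1.214485 + 0.17·(-0.238223) = 1.173987
p(1.51) ≈ 1.1740

1.1740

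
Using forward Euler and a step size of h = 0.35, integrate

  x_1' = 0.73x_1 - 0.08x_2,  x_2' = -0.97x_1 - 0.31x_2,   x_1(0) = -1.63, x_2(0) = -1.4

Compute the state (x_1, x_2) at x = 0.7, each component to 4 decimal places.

Euler on (x_1,x_2): x_1_{n+1} = x_1_n + h·x_1', x_2_{n+1} = x_2_n + h·x_2'.
0.000000: (-1.630000, -1.400000); f=(-1.077900, 2.015100) → (-2.007265, -0.694715)
0.350000: (-2.007265, -0.694715); f=(-1.409726, 2.162409) → (-2.500669, 0.062128)
(x_1(0.7), x_2(0.7)) ≈ (-2.5007, 0.0621)

-2.5007, 0.0621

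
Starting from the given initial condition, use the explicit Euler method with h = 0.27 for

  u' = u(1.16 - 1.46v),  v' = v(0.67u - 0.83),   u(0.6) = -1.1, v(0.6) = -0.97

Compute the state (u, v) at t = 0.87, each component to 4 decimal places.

-1.8651, -0.5596

Euler on (u,v): u_{n+1} = u_n + h·u', v_{n+1} = v_n + h·v'.
0.600000: (-1.100000, -0.970000); f=(-2.833820, 1.519990) → (-1.865131, -0.559603)
(u(0.87), v(0.87)) ≈ (-1.8651, -0.5596)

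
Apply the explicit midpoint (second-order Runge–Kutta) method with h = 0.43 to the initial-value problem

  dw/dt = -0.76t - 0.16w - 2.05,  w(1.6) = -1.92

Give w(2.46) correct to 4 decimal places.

-4.5670

Midpoint: k1 = f(t_n, w_n); k2 = f(t_n + h/2, w_n + (h/2)·k1); w_{n+1} = w_n + h·k2.
t=1.600000, w=-1.920000:
  k1 = f(1.600000, -1.920000) = -2.958800
  k2 = f(1.815000, -2.556142) = -3.020417
  w ← -1.920000 + 0.43·(-3.020417) = -3.218779
t=2.030000, w=-3.218779:
  k1 = f(2.030000, -3.218779) = -3.077795
  k2 = f(2.245000, -3.880505) = -3.135319
  w ← -3.218779 + 0.43·(-3.135319) = -4.566967
w(2.46) ≈ -4.5670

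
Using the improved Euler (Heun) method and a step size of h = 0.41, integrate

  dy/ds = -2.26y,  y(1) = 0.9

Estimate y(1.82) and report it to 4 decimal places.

0.2274

Heun: k1 = f(s_n, y_n); k2 = f(s_n + h, y_n + h·k1); y_{n+1} = y_n + (h/2)·(k1 + k2).
s=1.000000, y=0.900000:
  k1 = f(1.000000, 0.900000) = -2.034000
  k2 = f(1.410000, 0.066060) = -0.149296
  y ← 0.900000 + (0.41/2)·(-2.034000 + (-0.149296)) = 0.452424
s=1.410000, y=0.452424:
  k1 = f(1.410000, 0.452424) = -1.022479
  k2 = f(1.820000, 0.033208) = -0.075050
  y ← 0.452424 + (0.41/2)·(-1.022479 + (-0.075050)) = 0.227431
y(1.82) ≈ 0.2274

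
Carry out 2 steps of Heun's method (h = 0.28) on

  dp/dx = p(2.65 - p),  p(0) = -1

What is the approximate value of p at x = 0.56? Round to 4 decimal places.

Heun: k1 = f(x_n, p_n); k2 = f(x_n + h, p_n + h·k1); p_{n+1} = p_n + (h/2)·(k1 + k2).
x=0.000000, p=-1.000000:
  k1 = f(0.000000, -1.000000) = -3.650000
  k2 = f(0.280000, -2.022000) = -9.446784
  p ← -1.000000 + (0.28/2)·(-3.650000 + (-9.446784)) = -2.833550
x=0.280000, p=-2.833550:
  k1 = f(0.280000, -2.833550) = -15.537911
  k2 = f(0.560000, -7.184165) = -70.650262
  p ← -2.833550 + (0.28/2)·(-15.537911 + (-70.650262)) = -14.899894
p(0.56) ≈ -14.8999

-14.8999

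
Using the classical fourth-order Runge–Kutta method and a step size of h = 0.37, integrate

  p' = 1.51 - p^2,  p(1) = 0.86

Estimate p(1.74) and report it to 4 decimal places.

1.1594

RK4: k1 = f(t_n, p_n); k2 = f(t_n + h/2, p_n + (h/2)·k1); k3 = f(t_n + h/2, p_n + (h/2)·k2); k4 = f(t_n + h, p_n + h·k3); p_{n+1} = p_n + (h/6)·(k1 + 2k2 + 2k3 + k4).
t=1.000000, p=0.860000:
  k1 = f(1.000000, 0.860000) = 0.770400
  k2 = f(1.185000, 1.002524) = 0.504946
  k3 = f(1.185000, 0.953415) = 0.601000
  k4 = f(1.370000, 1.082370) = 0.338475
  p ← 0.860000 + (0.37/6)·(k1 + 2k2 + 2k3 + k4) = 1.064781
t=1.370000, p=1.064781:
  k1 = f(1.370000, 1.064781) = 0.376242
  k2 = f(1.555000, 1.134385) = 0.223170
  k3 = f(1.555000, 1.106067) = 0.286616
  k4 = f(1.740000, 1.170828) = 0.139161
  p ← 1.064781 + (0.37/6)·(k1 + 2k2 + 2k3 + k4) = 1.159437
p(1.74) ≈ 1.1594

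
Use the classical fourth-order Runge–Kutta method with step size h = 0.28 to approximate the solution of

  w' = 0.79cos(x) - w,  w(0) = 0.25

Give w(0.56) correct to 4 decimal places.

0.4616

RK4: k1 = f(x_n, w_n); k2 = f(x_n + h/2, w_n + (h/2)·k1); k3 = f(x_n + h/2, w_n + (h/2)·k2); k4 = f(x_n + h, w_n + h·k3); w_{n+1} = w_n + (h/6)·(k1 + 2k2 + 2k3 + k4).
x=0.000000, w=0.250000:
  k1 = f(0.000000, 0.250000) = 0.540000
  k2 = f(0.140000, 0.325600) = 0.456671
  k3 = f(0.140000, 0.313934) = 0.468337
  k4 = f(0.280000, 0.381134) = 0.378100
  w ← 0.250000 + (0.28/6)·(k1 + 2k2 + 2k3 + k4) = 0.379179
x=0.280000, w=0.379179:
  k1 = f(0.280000, 0.379179) = 0.380055
  k2 = f(0.420000, 0.432386) = 0.288954
  k3 = f(0.420000, 0.419632) = 0.301708
  k4 = f(0.560000, 0.463657) = 0.205675
  w ← 0.379179 + (0.28/6)·(k1 + 2k2 + 2k3 + k4) = 0.461641
w(0.56) ≈ 0.4616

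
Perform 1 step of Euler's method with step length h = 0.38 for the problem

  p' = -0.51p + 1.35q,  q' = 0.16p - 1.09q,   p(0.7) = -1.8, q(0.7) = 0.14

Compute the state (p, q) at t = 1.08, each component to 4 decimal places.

-1.3793, -0.0274

Euler on (p,q): p_{n+1} = p_n + h·p', q_{n+1} = q_n + h·q'.
0.700000: (-1.800000, 0.140000); f=(1.107000, -0.440600) → (-1.379340, -0.027428)
(p(1.08), q(1.08)) ≈ (-1.3793, -0.0274)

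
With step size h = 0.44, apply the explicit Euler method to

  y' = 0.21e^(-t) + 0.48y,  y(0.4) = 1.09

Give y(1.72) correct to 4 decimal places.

2.1016

Euler: y_{n+1} = y_n + h·f(t_n, y_n).
t=0.400000, y=1.090000: f=0.663967 → y ← 1.090000 + 0.44·0.663967 = 1.382146
t=0.840000, y=1.382146: f=0.754089 → y ← 1.382146 + 0.44·0.754089 = 1.713945
t=1.280000, y=1.713945: f=0.881081 → y ← 1.713945 + 0.44·0.881081 = 2.101621
y(1.72) ≈ 2.1016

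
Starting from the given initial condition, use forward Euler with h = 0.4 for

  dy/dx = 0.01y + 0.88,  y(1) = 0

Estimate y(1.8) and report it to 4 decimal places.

0.7054

Euler: y_{n+1} = y_n + h·f(x_n, y_n).
x=1.000000, y=0.000000: f=0.880000 → y ← 0.000000 + 0.4·0.880000 = 0.352000
x=1.400000, y=0.352000: f=0.883520 → y ← 0.352000 + 0.4·0.883520 = 0.705408
y(1.8) ≈ 0.7054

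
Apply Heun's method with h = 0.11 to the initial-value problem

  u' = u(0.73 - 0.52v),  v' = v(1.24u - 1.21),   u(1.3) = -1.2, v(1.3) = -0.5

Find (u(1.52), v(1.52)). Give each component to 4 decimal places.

-1.4693, -0.2699

Heun on (u,v): k1 = f(x_n, state_n); k2 = f(x_n + h, state_n + h·k1); state_{n+1} = state_n + (h/2)·(k1 + k2).
1.300000: (-1.200000, -0.500000)
  k1 = (-1.188000, 1.349000)
  predictor → (-1.330680, -0.351610)
  k2 = (-1.214694, 1.005620)
  → (-1.332148, -0.370496)
1.410000: (-1.332148, -0.370496)
  k1 = (-1.229117, 1.060309)
  predictor → (-1.467351, -0.253862)
  k2 = (-1.264869, 0.769079)
  → (-1.469317, -0.269880)
(u(1.52), v(1.52)) ≈ (-1.4693, -0.2699)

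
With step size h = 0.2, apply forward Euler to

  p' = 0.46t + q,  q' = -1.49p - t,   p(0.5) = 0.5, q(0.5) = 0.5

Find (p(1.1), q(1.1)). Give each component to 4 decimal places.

Euler on (p,q): p_{n+1} = p_n + h·p', q_{n+1} = q_n + h·q'.
0.500000: (0.500000, 0.500000); f=(0.730000, -1.245000) → (0.646000, 0.251000)
0.700000: (0.646000, 0.251000); f=(0.573000, -1.662540) → (0.760600, -0.081508)
0.900000: (0.760600, -0.081508); f=(0.332492, -2.033294) → (0.827098, -0.488167)
(p(1.1), q(1.1)) ≈ (0.8271, -0.4882)

0.8271, -0.4882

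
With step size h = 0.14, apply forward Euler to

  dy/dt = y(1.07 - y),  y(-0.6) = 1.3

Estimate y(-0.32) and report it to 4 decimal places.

1.2250

Euler: y_{n+1} = y_n + h·f(t_n, y_n).
t=-0.600000, y=1.300000: f=-0.299000 → y ← 1.300000 + 0.14·(-0.299000) = 1.258140
t=-0.460000, y=1.258140: f=-0.236706 → y ← 1.258140 + 0.14·(-0.236706) = 1.225001
y(-0.32) ≈ 1.2250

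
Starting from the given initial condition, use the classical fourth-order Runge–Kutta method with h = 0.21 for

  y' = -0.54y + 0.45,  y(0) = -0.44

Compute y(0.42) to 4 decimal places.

RK4: k1 = f(x_n, y_n); k2 = f(x_n + h/2, y_n + (h/2)·k1); k3 = f(x_n + h/2, y_n + (h/2)·k2); k4 = f(x_n + h, y_n + h·k3); y_{n+1} = y_n + (h/6)·(k1 + 2k2 + 2k3 + k4).
x=0.000000, y=-0.440000:
  k1 = f(0.000000, -0.440000) = 0.687600
  k2 = f(0.105000, -0.367802) = 0.648613
  k3 = f(0.105000, -0.371896) = 0.650824
  k4 = f(0.210000, -0.303327) = 0.613797
  y ← -0.440000 + (0.21/6)·(k1 + 2k2 + 2k3 + k4) = -0.303491
x=0.210000, y=-0.303491:
  k1 = f(0.210000, -0.303491) = 0.613885
  k2 = f(0.315000, -0.239033) = 0.579078
  k3 = f(0.315000, -0.242687) = 0.581051
  k4 = f(0.420000, -0.181470) = 0.547994
  y ← -0.303491 + (0.21/6)·(k1 + 2k2 + 2k3 + k4) = -0.181616
y(0.42) ≈ -0.1816

-0.1816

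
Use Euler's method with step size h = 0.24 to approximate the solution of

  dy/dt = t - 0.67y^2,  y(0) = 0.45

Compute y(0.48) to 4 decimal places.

Euler: y_{n+1} = y_n + h·f(t_n, y_n).
t=0.000000, y=0.450000: f=-0.135675 → y ← 0.450000 + 0.24·(-0.135675) = 0.417438
t=0.240000, y=0.417438: f=0.123249 → y ← 0.417438 + 0.24·0.123249 = 0.447018
y(0.48) ≈ 0.4470

0.4470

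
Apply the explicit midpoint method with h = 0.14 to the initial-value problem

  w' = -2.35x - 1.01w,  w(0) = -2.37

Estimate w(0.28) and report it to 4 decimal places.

Midpoint: k1 = f(x_n, w_n); k2 = f(x_n + h/2, w_n + (h/2)·k1); w_{n+1} = w_n + h·k2.
x=0.000000, w=-2.370000:
  k1 = f(0.000000, -2.370000) = 2.393700
  k2 = f(0.070000, -2.202441) = 2.059965
  w ← -2.370000 + 0.14·2.059965 = -2.081605
x=0.140000, w=-2.081605:
  k1 = f(0.140000, -2.081605) = 1.773421
  k2 = f(0.210000, -1.957465) = 1.483540
  w ← -2.081605 + 0.14·1.483540 = -1.873909
w(0.28) ≈ -1.8739

-1.8739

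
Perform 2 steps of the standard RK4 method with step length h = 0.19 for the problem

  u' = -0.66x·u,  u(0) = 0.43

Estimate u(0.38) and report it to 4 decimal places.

RK4: k1 = f(x_n, u_n); k2 = f(x_n + h/2, u_n + (h/2)·k1); k3 = f(x_n + h/2, u_n + (h/2)·k2); k4 = f(x_n + h, u_n + h·k3); u_{n+1} = u_n + (h/6)·(k1 + 2k2 + 2k3 + k4).
x=0.000000, u=0.430000:
  k1 = f(0.000000, 0.430000) = 0.000000
  k2 = f(0.095000, 0.430000) = -0.026961
  k3 = f(0.095000, 0.427439) = -0.026800
  k4 = f(0.190000, 0.424908) = -0.053283
  u ← 0.430000 + (0.19/6)·(k1 + 2k2 + 2k3 + k4) = 0.424908
x=0.190000, u=0.424908:
  k1 = f(0.190000, 0.424908) = -0.053283
  k2 = f(0.285000, 0.419846) = -0.078973
  k3 = f(0.285000, 0.417405) = -0.078514
  k4 = f(0.380000, 0.409990) = -0.102826
  u ← 0.424908 + (0.19/6)·(k1 + 2k2 + 2k3 + k4) = 0.409990
u(0.38) ≈ 0.4100

0.4100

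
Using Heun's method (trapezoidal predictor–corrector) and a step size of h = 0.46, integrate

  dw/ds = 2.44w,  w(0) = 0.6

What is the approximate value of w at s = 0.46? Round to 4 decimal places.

Heun: k1 = f(s_n, w_n); k2 = f(s_n + h, w_n + h·k1); w_{n+1} = w_n + (h/2)·(k1 + k2).
s=0.000000, w=0.600000:
  k1 = f(0.000000, 0.600000) = 1.464000
  k2 = f(0.460000, 1.273440) = 3.107194
  w ← 0.600000 + (0.46/2)·(1.464000 + 3.107194) = 1.651375
w(0.46) ≈ 1.6514

1.6514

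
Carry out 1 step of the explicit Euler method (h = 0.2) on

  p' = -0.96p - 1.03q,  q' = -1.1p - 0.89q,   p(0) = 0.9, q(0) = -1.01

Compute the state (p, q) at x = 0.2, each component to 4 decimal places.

Euler on (p,q): p_{n+1} = p_n + h·p', q_{n+1} = q_n + h·q'.
0.000000: (0.900000, -1.010000); f=(0.176300, -0.091100) → (0.935260, -1.028220)
(p(0.2), q(0.2)) ≈ (0.9353, -1.0282)

0.9353, -1.0282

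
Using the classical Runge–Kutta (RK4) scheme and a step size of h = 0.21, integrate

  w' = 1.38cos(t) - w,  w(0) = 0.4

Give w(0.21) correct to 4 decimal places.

RK4: k1 = f(t_n, w_n); k2 = f(t_n + h/2, w_n + (h/2)·k1); k3 = f(t_n + h/2, w_n + (h/2)·k2); k4 = f(t_n + h, w_n + h·k3); w_{n+1} = w_n + (h/6)·(k1 + 2k2 + 2k3 + k4).
t=0.000000, w=0.400000:
  k1 = f(0.000000, 0.400000) = 0.980000
  k2 = f(0.105000, 0.502900) = 0.869500
  k3 = f(0.105000, 0.491297) = 0.881102
  k4 = f(0.210000, 0.585031) = 0.764651
  w ← 0.400000 + (0.21/6)·(k1 + 2k2 + 2k3 + k4) = 0.583605
w(0.21) ≈ 0.5836

0.5836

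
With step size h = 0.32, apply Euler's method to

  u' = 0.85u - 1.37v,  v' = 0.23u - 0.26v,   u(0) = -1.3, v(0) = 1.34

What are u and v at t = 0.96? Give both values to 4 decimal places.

Euler on (u,v): u_{n+1} = u_n + h·u', v_{n+1} = v_n + h·v'.
0.000000: (-1.300000, 1.340000); f=(-2.940800, -0.647400) → (-2.241056, 1.132832)
0.320000: (-2.241056, 1.132832); f=(-3.456877, -0.809979) → (-3.347257, 0.873639)
0.640000: (-3.347257, 0.873639); f=(-4.042053, -0.997015) → (-4.640714, 0.554594)
(u(0.96), v(0.96)) ≈ (-4.6407, 0.5546)

-4.6407, 0.5546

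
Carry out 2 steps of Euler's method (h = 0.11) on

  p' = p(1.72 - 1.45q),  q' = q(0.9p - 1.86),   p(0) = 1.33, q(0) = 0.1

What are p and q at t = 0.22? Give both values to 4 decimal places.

Euler on (p,q): p_{n+1} = p_n + h·p', q_{n+1} = q_n + h·q'.
0.000000: (1.330000, 0.100000); f=(2.094750, -0.066300) → (1.560423, 0.092707)
0.110000: (1.560423, 0.092707); f=(2.474167, -0.042239) → (1.832581, 0.088061)
(p(0.22), q(0.22)) ≈ (1.8326, 0.0881)

1.8326, 0.0881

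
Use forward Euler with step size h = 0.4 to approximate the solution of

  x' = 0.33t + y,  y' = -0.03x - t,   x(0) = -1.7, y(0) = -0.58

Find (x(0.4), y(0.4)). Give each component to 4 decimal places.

Euler on (x,y): x_{n+1} = x_n + h·x', y_{n+1} = y_n + h·y'.
0.000000: (-1.700000, -0.580000); f=(-0.580000, 0.051000) → (-1.932000, -0.559600)
(x(0.4), y(0.4)) ≈ (-1.9320, -0.5596)

-1.9320, -0.5596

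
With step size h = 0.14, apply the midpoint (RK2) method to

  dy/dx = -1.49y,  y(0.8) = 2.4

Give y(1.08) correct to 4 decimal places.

1.5869

Midpoint: k1 = f(x_n, y_n); k2 = f(x_n + h/2, y_n + (h/2)·k1); y_{n+1} = y_n + h·k2.
x=0.800000, y=2.400000:
  k1 = f(0.800000, 2.400000) = -3.576000
  k2 = f(0.870000, 2.149680) = -3.203023
  y ← 2.400000 + 0.14·(-3.203023) = 1.951577
x=0.940000, y=1.951577:
  k1 = f(0.940000, 1.951577) = -2.907849
  k2 = f(1.010000, 1.748027) = -2.604561
  y ← 1.951577 + 0.14·(-2.604561) = 1.586938
y(1.08) ≈ 1.5869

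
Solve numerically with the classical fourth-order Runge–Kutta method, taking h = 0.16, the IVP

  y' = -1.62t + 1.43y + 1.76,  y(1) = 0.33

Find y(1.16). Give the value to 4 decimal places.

RK4: k1 = f(t_n, y_n); k2 = f(t_n + h/2, y_n + (h/2)·k1); k3 = f(t_n + h/2, y_n + (h/2)·k2); k4 = f(t_n + h, y_n + h·k3); y_{n+1} = y_n + (h/6)·(k1 + 2k2 + 2k3 + k4).
t=1.000000, y=0.330000:
  k1 = f(1.000000, 0.330000) = 0.611900
  k2 = f(1.080000, 0.378952) = 0.552301
  k3 = f(1.080000, 0.374184) = 0.545483
  k4 = f(1.160000, 0.417277) = 0.477507
  y ← 0.330000 + (0.16/6)·(k1 + 2k2 + 2k3 + k4) = 0.417599
y(1.16) ≈ 0.4176

0.4176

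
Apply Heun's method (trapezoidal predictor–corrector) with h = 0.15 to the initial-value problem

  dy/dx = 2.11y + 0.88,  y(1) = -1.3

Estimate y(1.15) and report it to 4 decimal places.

-1.6237

Heun: k1 = f(x_n, y_n); k2 = f(x_n + h, y_n + h·k1); y_{n+1} = y_n + (h/2)·(k1 + k2).
x=1.000000, y=-1.300000:
  k1 = f(1.000000, -1.300000) = -1.863000
  k2 = f(1.150000, -1.579450) = -2.452640
  y ← -1.300000 + (0.15/2)·(-1.863000 + (-2.452640)) = -1.623673
y(1.15) ≈ -1.6237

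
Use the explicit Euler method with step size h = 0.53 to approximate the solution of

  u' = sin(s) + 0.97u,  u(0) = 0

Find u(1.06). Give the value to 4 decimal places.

0.2679

Euler: u_{n+1} = u_n + h·f(s_n, u_n).
s=0.000000, u=0.000000: f=0.000000 → u ← 0.000000 + 0.53·0.000000 = 0.000000
s=0.530000, u=0.000000: f=0.505533 → u ← 0.000000 + 0.53·0.505533 = 0.267933
u(1.06) ≈ 0.2679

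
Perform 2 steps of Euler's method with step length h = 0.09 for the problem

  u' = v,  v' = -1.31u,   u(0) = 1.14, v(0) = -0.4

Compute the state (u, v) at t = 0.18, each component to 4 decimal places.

Euler on (u,v): u_{n+1} = u_n + h·u', v_{n+1} = v_n + h·v'.
0.000000: (1.140000, -0.400000); f=(-0.400000, -1.493400) → (1.104000, -0.534406)
0.090000: (1.104000, -0.534406); f=(-0.534406, -1.446240) → (1.055903, -0.664568)
(u(0.18), v(0.18)) ≈ (1.0559, -0.6646)

1.0559, -0.6646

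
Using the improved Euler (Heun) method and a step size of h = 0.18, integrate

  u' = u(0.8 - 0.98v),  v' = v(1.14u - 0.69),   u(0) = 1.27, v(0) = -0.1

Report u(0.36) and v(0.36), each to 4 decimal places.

1.7631, -0.1437

Heun on (u,v): k1 = f(t_n, state_n); k2 = f(t_n + h, state_n + h·k1); state_{n+1} = state_n + (h/2)·(k1 + k2).
0.000000: (1.270000, -0.100000)
  k1 = (1.140460, -0.075780)
  predictor → (1.475283, -0.113640)
  k2 = (1.344525, -0.112711)
  → (1.493649, -0.116964)
0.180000: (1.493649, -0.116964)
  k1 = (1.366128, -0.118457)
  predictor → (1.739552, -0.138286)
  k2 = (1.627387, -0.178817)
  → (1.763065, -0.143719)
(u(0.36), v(0.36)) ≈ (1.7631, -0.1437)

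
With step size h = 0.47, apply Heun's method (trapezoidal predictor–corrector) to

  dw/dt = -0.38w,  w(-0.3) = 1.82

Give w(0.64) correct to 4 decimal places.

Heun: k1 = f(t_n, w_n); k2 = f(t_n + h, w_n + h·k1); w_{n+1} = w_n + (h/2)·(k1 + k2).
t=-0.300000, w=1.820000:
  k1 = f(-0.300000, 1.820000) = -0.691600
  k2 = f(0.170000, 1.494948) = -0.568080
  w ← 1.820000 + (0.47/2)·(-0.691600 + (-0.568080)) = 1.523975
t=0.170000, w=1.523975:
  k1 = f(0.170000, 1.523975) = -0.579111
  k2 = f(0.640000, 1.251793) = -0.475681
  w ← 1.523975 + (0.47/2)·(-0.579111 + (-0.475681)) = 1.276099
w(0.64) ≈ 1.2761

1.2761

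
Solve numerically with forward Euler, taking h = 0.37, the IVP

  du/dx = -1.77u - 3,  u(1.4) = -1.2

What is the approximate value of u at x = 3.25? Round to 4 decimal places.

Euler: u_{n+1} = u_n + h·f(x_n, u_n).
x=1.400000, u=-1.200000: f=-0.876000 → u ← -1.200000 + 0.37·(-0.876000) = -1.524120
x=1.770000, u=-1.524120: f=-0.302308 → u ← -1.524120 + 0.37·(-0.302308) = -1.635974
x=2.140000, u=-1.635974: f=-0.104326 → u ← -1.635974 + 0.37·(-0.104326) = -1.674575
x=2.510000, u=-1.674575: f=-0.036003 → u ← -1.674575 + 0.37·(-0.036003) = -1.687896
x=2.880000, u=-1.687896: f=-0.012425 → u ← -1.687896 + 0.37·(-0.012425) = -1.692493
u(3.25) ≈ -1.6925

-1.6925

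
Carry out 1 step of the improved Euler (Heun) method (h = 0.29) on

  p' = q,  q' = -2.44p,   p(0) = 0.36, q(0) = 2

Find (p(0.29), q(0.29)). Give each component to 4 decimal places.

0.9031, 1.5401

Heun on (p,q): k1 = f(s_n, state_n); k2 = f(s_n + h, state_n + h·k1); state_{n+1} = state_n + (h/2)·(k1 + k2).
0.000000: (0.360000, 2.000000)
  k1 = (2.000000, -0.878400)
  predictor → (0.940000, 1.745264)
  k2 = (1.745264, -2.293600)
  → (0.903063, 1.540060)
(p(0.29), q(0.29)) ≈ (0.9031, 1.5401)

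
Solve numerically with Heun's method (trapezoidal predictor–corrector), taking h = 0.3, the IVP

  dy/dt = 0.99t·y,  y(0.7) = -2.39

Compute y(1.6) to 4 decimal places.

Heun: k1 = f(t_n, y_n); k2 = f(t_n + h, y_n + h·k1); y_{n+1} = y_n + (h/2)·(k1 + k2).
t=0.700000, y=-2.390000:
  k1 = f(0.700000, -2.390000) = -1.656270
  k2 = f(1.000000, -2.886881) = -2.858012
  y ← -2.390000 + (0.3/2)·(-1.656270 + (-2.858012)) = -3.067142
t=1.000000, y=-3.067142:
  k1 = f(1.000000, -3.067142) = -3.036471
  k2 = f(1.300000, -3.978084) = -5.119794
  y ← -3.067142 + (0.3/2)·(-3.036471 + (-5.119794)) = -4.290582
t=1.300000, y=-4.290582:
  k1 = f(1.300000, -4.290582) = -5.521979
  k2 = f(1.600000, -5.947176) = -9.420326
  y ← -4.290582 + (0.3/2)·(-5.521979 + (-9.420326)) = -6.531928
y(1.6) ≈ -6.5319

-6.5319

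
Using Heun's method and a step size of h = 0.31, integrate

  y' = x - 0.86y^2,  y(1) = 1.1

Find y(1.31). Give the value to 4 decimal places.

Heun: k1 = f(x_n, y_n); k2 = f(x_n + h, y_n + h·k1); y_{n+1} = y_n + (h/2)·(k1 + k2).
x=1.000000, y=1.100000:
  k1 = f(1.000000, 1.100000) = -0.040600
  k2 = f(1.310000, 1.087414) = 0.293076
  y ← 1.100000 + (0.31/2)·(-0.040600 + 0.293076) = 1.139134
y(1.31) ≈ 1.1391

1.1391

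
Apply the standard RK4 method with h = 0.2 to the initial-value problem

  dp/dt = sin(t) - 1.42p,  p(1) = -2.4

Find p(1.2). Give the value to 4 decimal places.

-1.6514

RK4: k1 = f(t_n, p_n); k2 = f(t_n + h/2, p_n + (h/2)·k1); k3 = f(t_n + h/2, p_n + (h/2)·k2); k4 = f(t_n + h, p_n + h·k3); p_{n+1} = p_n + (h/6)·(k1 + 2k2 + 2k3 + k4).
t=1.000000, p=-2.400000:
  k1 = f(1.000000, -2.400000) = 4.249471
  k2 = f(1.100000, -1.975053) = 3.695782
  k3 = f(1.100000, -2.030422) = 3.774406
  k4 = f(1.200000, -1.645119) = 3.268108
  p ← -2.400000 + (0.2/6)·(k1 + 2k2 + 2k3 + k4) = -1.651401
p(1.2) ≈ -1.6514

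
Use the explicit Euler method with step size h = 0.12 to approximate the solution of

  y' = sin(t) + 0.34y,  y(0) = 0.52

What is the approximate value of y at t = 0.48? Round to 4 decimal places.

Euler: y_{n+1} = y_n + h·f(t_n, y_n).
t=0.000000, y=0.520000: f=0.176800 → y ← 0.520000 + 0.12·0.176800 = 0.541216
t=0.120000, y=0.541216: f=0.303726 → y ← 0.541216 + 0.12·0.303726 = 0.577663
t=0.240000, y=0.577663: f=0.434108 → y ← 0.577663 + 0.12·0.434108 = 0.629756
t=0.360000, y=0.629756: f=0.566391 → y ← 0.629756 + 0.12·0.566391 = 0.697723
y(0.48) ≈ 0.6977

0.6977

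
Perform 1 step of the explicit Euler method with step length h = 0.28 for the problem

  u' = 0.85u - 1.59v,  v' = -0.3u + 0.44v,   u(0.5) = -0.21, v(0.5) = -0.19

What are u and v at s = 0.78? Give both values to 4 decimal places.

-0.1754, -0.1958

Euler on (u,v): u_{n+1} = u_n + h·u', v_{n+1} = v_n + h·v'.
0.500000: (-0.210000, -0.190000); f=(0.123600, -0.020600) → (-0.175392, -0.195768)
(u(0.78), v(0.78)) ≈ (-0.1754, -0.1958)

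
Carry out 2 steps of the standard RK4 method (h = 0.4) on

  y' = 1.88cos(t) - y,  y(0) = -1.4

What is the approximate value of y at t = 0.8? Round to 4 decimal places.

0.2773

RK4: k1 = f(t_n, y_n); k2 = f(t_n + h/2, y_n + (h/2)·k1); k3 = f(t_n + h/2, y_n + (h/2)·k2); k4 = f(t_n + h, y_n + h·k3); y_{n+1} = y_n + (h/6)·(k1 + 2k2 + 2k3 + k4).
t=0.000000, y=-1.400000:
  k1 = f(0.000000, -1.400000) = 3.280000
  k2 = f(0.200000, -0.744000) = 2.586525
  k3 = f(0.200000, -0.882695) = 2.725220
  k4 = f(0.400000, -0.309912) = 2.041507
  y ← -1.400000 + (0.4/6)·(k1 + 2k2 + 2k3 + k4) = -0.337000
t=0.400000, y=-0.337000:
  k1 = f(0.400000, -0.337000) = 2.068595
  k2 = f(0.600000, 0.076719) = 1.474912
  k3 = f(0.600000, -0.042018) = 1.593649
  k4 = f(0.800000, 0.300459) = 1.009349
  y ← -0.337000 + (0.4/6)·(k1 + 2k2 + 2k3 + k4) = 0.277338
y(0.8) ≈ 0.2773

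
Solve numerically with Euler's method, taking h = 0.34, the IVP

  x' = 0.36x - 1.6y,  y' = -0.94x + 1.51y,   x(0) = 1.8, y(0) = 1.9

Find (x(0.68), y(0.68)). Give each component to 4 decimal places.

Euler on (x,y): x_{n+1} = x_n + h·x', y_{n+1} = y_n + h·y'.
0.000000: (1.800000, 1.900000); f=(-2.392000, 1.177000) → (0.986720, 2.300180)
0.340000: (0.986720, 2.300180); f=(-3.325069, 2.545755) → (-0.143803, 3.165737)
(x(0.68), y(0.68)) ≈ (-0.1438, 3.1657)

-0.1438, 3.1657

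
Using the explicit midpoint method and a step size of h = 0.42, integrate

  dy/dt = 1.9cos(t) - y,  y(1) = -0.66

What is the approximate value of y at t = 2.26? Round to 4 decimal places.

-0.4833

Midpoint: k1 = f(t_n, y_n); k2 = f(t_n + h/2, y_n + (h/2)·k1); y_{n+1} = y_n + h·k2.
t=1.000000, y=-0.660000:
  k1 = f(1.000000, -0.660000) = 1.686574
  k2 = f(1.210000, -0.305819) = 0.976556
  y ← -0.660000 + 0.42·0.976556 = -0.249846
t=1.420000, y=-0.249846:
  k1 = f(1.420000, -0.249846) = 0.535275
  k2 = f(1.630000, -0.137439) = 0.025017
  y ← -0.249846 + 0.42·0.025017 = -0.239339
t=1.840000, y=-0.239339:
  k1 = f(1.840000, -0.239339) = -0.265992
  k2 = f(2.050000, -0.295197) = -0.580841
  y ← -0.239339 + 0.42·(-0.580841) = -0.483292
y(2.26) ≈ -0.4833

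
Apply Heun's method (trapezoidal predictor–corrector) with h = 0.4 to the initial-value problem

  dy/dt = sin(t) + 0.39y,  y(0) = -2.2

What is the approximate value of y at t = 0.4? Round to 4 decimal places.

-2.4921

Heun: k1 = f(t_n, y_n); k2 = f(t_n + h, y_n + h·k1); y_{n+1} = y_n + (h/2)·(k1 + k2).
t=0.000000, y=-2.200000:
  k1 = f(0.000000, -2.200000) = -0.858000
  k2 = f(0.400000, -2.543200) = -0.602430
  y ← -2.200000 + (0.4/2)·(-0.858000 + (-0.602430)) = -2.492086
y(0.4) ≈ -2.4921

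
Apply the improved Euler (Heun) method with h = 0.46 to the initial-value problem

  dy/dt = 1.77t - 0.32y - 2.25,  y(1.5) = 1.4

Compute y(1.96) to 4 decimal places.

Heun: k1 = f(t_n, y_n); k2 = f(t_n + h, y_n + h·k1); y_{n+1} = y_n + (h/2)·(k1 + k2).
t=1.500000, y=1.400000:
  k1 = f(1.500000, 1.400000) = -0.043000
  k2 = f(1.960000, 1.380220) = 0.777530
  y ← 1.400000 + (0.46/2)·(-0.043000 + 0.777530) = 1.568942
y(1.96) ≈ 1.5689

1.5689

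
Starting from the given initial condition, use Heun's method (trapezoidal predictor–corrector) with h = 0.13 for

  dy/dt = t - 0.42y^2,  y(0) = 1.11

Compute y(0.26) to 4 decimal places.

1.0222

Heun: k1 = f(t_n, y_n); k2 = f(t_n + h, y_n + h·k1); y_{n+1} = y_n + (h/2)·(k1 + k2).
t=0.000000, y=1.110000:
  k1 = f(0.000000, 1.110000) = -0.517482
  k2 = f(0.130000, 1.042727) = -0.326658
  y ← 1.110000 + (0.13/2)·(-0.517482 + (-0.326658)) = 1.055131
t=0.130000, y=1.055131:
  k1 = f(0.130000, 1.055131) = -0.337587
  k2 = f(0.260000, 1.011245) = -0.169499
  y ← 1.055131 + (0.13/2)·(-0.337587 + (-0.169499)) = 1.022170
y(0.26) ≈ 1.0222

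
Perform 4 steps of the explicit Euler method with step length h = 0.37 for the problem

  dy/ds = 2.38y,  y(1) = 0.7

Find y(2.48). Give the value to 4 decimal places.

8.7556

Euler: y_{n+1} = y_n + h·f(s_n, y_n).
s=1.000000, y=0.700000: f=1.666000 → y ← 0.700000 + 0.37·1.666000 = 1.316420
s=1.370000, y=1.316420: f=3.133080 → y ← 1.316420 + 0.37·3.133080 = 2.475659
s=1.740000, y=2.475659: f=5.892069 → y ← 2.475659 + 0.37·5.892069 = 4.655725
s=2.110000, y=4.655725: f=11.080626 → y ← 4.655725 + 0.37·11.080626 = 8.755557
y(2.48) ≈ 8.7556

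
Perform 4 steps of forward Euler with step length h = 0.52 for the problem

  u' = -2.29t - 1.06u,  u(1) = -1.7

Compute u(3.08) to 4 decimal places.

Euler: u_{n+1} = u_n + h·f(t_n, u_n).
t=1.000000, u=-1.700000: f=-0.488000 → u ← -1.700000 + 0.52·(-0.488000) = -1.953760
t=1.520000, u=-1.953760: f=-1.409814 → u ← -1.953760 + 0.52·(-1.409814) = -2.686863
t=2.040000, u=-2.686863: f=-1.823525 → u ← -2.686863 + 0.52·(-1.823525) = -3.635096
t=2.560000, u=-3.635096: f=-2.009198 → u ← -3.635096 + 0.52·(-2.009198) = -4.679879
u(3.08) ≈ -4.6799

-4.6799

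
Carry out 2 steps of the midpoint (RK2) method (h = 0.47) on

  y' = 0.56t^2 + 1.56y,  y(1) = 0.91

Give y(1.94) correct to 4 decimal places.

Midpoint: k1 = f(t_n, y_n); k2 = f(t_n + h/2, y_n + (h/2)·k1); y_{n+1} = y_n + h·k2.
t=1.000000, y=0.910000:
  k1 = f(1.000000, 0.910000) = 1.979600
  k2 = f(1.235000, 1.375206) = 2.999447
  y ← 0.910000 + 0.47·2.999447 = 2.319740
t=1.470000, y=2.319740:
  k1 = f(1.470000, 2.319740) = 4.828899
  k2 = f(1.705000, 3.454531) = 7.017003
  y ← 2.319740 + 0.47·7.017003 = 5.617732
y(1.94) ≈ 5.6177

5.6177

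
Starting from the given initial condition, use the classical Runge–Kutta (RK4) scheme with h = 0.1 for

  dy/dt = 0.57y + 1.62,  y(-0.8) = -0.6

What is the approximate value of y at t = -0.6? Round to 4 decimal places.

RK4: k1 = f(t_n, y_n); k2 = f(t_n + h/2, y_n + (h/2)·k1); k3 = f(t_n + h/2, y_n + (h/2)·k2); k4 = f(t_n + h, y_n + h·k3); y_{n+1} = y_n + (h/6)·(k1 + 2k2 + 2k3 + k4).
t=-0.800000, y=-0.600000:
  k1 = f(-0.800000, -0.600000) = 1.278000
  k2 = f(-0.750000, -0.536100) = 1.314423
  k3 = f(-0.750000, -0.534279) = 1.315461
  k4 = f(-0.700000, -0.468454) = 1.352981
  y ← -0.600000 + (0.1/6)·(k1 + 2k2 + 2k3 + k4) = -0.468488
t=-0.700000, y=-0.468488:
  k1 = f(-0.700000, -0.468488) = 1.352962
  k2 = f(-0.650000, -0.400839) = 1.391522
  k3 = f(-0.650000, -0.398911) = 1.392620
  k4 = f(-0.600000, -0.329225) = 1.432341
  y ← -0.468488 + (0.1/6)·(k1 + 2k2 + 2k3 + k4) = -0.329261
y(-0.6) ≈ -0.3293

-0.3293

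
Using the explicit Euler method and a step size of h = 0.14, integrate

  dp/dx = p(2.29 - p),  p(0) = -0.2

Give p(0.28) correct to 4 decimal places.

-0.3664

Euler: p_{n+1} = p_n + h·f(x_n, p_n).
x=0.000000, p=-0.200000: f=-0.498000 → p ← -0.200000 + 0.14·(-0.498000) = -0.269720
x=0.140000, p=-0.269720: f=-0.690408 → p ← -0.269720 + 0.14·(-0.690408) = -0.366377
p(0.28) ≈ -0.3664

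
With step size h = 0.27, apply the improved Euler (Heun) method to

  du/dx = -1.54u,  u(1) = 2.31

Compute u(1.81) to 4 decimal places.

Heun: k1 = f(x_n, u_n); k2 = f(x_n + h, u_n + h·k1); u_{n+1} = u_n + (h/2)·(k1 + k2).
x=1.000000, u=2.310000:
  k1 = f(1.000000, 2.310000) = -3.557400
  k2 = f(1.270000, 1.349502) = -2.078233
  u ← 2.310000 + (0.27/2)·(-3.557400 + (-2.078233)) = 1.549190
x=1.270000, u=1.549190:
  k1 = f(1.270000, 1.549190) = -2.385752
  k2 = f(1.540000, 0.905037) = -1.393756
  u ← 1.549190 + (0.27/2)·(-2.385752 + (-1.393756)) = 1.038956
x=1.540000, u=1.038956:
  k1 = f(1.540000, 1.038956) = -1.599992
  k2 = f(1.810000, 0.606958) = -0.934715
  u ← 1.038956 + (0.27/2)·(-1.599992 + (-0.934715)) = 0.696770
u(1.81) ≈ 0.6968

0.6968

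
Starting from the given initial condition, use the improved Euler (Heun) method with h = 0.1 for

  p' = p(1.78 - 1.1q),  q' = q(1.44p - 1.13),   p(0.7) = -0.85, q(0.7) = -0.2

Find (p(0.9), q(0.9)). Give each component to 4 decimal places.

-1.2532, -0.1193

Heun on (p,q): k1 = f(x_n, state_n); k2 = f(x_n + h, state_n + h·k1); state_{n+1} = state_n + (h/2)·(k1 + k2).
0.700000: (-0.850000, -0.200000)
  k1 = (-1.700000, 0.470800)
  predictor → (-1.020000, -0.152920)
  k2 = (-1.987176, 0.397408)
  → (-1.034359, -0.156590)
0.800000: (-1.034359, -0.156590)
  k1 = (-2.019325, 0.410183)
  predictor → (-1.236291, -0.115571)
  k2 = (-2.357766, 0.336342)
  → (-1.253213, -0.119263)
(p(0.9), q(0.9)) ≈ (-1.2532, -0.1193)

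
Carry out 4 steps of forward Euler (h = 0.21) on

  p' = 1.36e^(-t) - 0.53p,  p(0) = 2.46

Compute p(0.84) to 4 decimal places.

Euler: p_{n+1} = p_n + h·f(t_n, p_n).
t=0.000000, p=2.460000: f=0.056200 → p ← 2.460000 + 0.21·0.056200 = 2.471802
t=0.210000, p=2.471802: f=-0.207660 → p ← 2.471802 + 0.21·(-0.207660) = 2.428193
t=0.420000, p=2.428193: f=-0.393359 → p ← 2.428193 + 0.21·(-0.393359) = 2.345588
t=0.630000, p=2.345588: f=-0.518837 → p ← 2.345588 + 0.21·(-0.518837) = 2.236632
p(0.84) ≈ 2.2366

2.2366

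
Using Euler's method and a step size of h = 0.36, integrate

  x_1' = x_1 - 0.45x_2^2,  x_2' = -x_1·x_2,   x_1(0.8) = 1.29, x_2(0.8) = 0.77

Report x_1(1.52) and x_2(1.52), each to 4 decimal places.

Euler on (x_1,x_2): x_1_{n+1} = x_1_n + h·x_1', x_2_{n+1} = x_2_n + h·x_2'.
0.800000: (1.290000, 0.770000); f=(1.023195, -0.993300) → (1.658350, 0.412412)
1.160000: (1.658350, 0.412412); f=(1.581813, -0.683924) → (2.227803, 0.166200)
(x_1(1.52), x_2(1.52)) ≈ (2.2278, 0.1662)

2.2278, 0.1662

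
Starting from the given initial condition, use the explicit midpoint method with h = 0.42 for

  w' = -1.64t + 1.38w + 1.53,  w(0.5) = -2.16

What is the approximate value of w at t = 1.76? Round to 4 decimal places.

Midpoint: k1 = f(t_n, w_n); k2 = f(t_n + h/2, w_n + (h/2)·k1); w_{n+1} = w_n + h·k2.
t=0.500000, w=-2.160000:
  k1 = f(0.500000, -2.160000) = -2.270800
  k2 = f(0.710000, -2.636868) = -3.273278
  w ← -2.160000 + 0.42·(-3.273278) = -3.534777
t=0.920000, w=-3.534777:
  k1 = f(0.920000, -3.534777) = -4.856792
  k2 = f(1.130000, -4.554703) = -6.608690
  w ← -3.534777 + 0.42·(-6.608690) = -6.310427
t=1.340000, w=-6.310427:
  k1 = f(1.340000, -6.310427) = -9.375989
  k2 = f(1.550000, -8.279384) = -12.437550
  w ← -6.310427 + 0.42·(-12.437550) = -11.534198
w(1.76) ≈ -11.5342

-11.5342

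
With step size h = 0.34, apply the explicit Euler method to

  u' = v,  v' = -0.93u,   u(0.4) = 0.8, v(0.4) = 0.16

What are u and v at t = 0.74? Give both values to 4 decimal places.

0.8544, -0.0930

Euler on (u,v): u_{n+1} = u_n + h·u', v_{n+1} = v_n + h·v'.
0.400000: (0.800000, 0.160000); f=(0.160000, -0.744000) → (0.854400, -0.092960)
(u(0.74), v(0.74)) ≈ (0.8544, -0.0930)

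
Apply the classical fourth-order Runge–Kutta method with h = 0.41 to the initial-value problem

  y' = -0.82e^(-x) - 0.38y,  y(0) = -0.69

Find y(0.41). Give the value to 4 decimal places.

-0.8445

RK4: k1 = f(x_n, y_n); k2 = f(x_n + h/2, y_n + (h/2)·k1); k3 = f(x_n + h/2, y_n + (h/2)·k2); k4 = f(x_n + h, y_n + h·k3); y_{n+1} = y_n + (h/6)·(k1 + 2k2 + 2k3 + k4).
x=0.000000, y=-0.690000:
  k1 = f(0.000000, -0.690000) = -0.557800
  k2 = f(0.205000, -0.804349) = -0.362358
  k3 = f(0.205000, -0.764283) = -0.377583
  k4 = f(0.410000, -0.844809) = -0.223166
  y ← -0.690000 + (0.41/6)·(k1 + 2k2 + 2k3 + k4) = -0.844491
y(0.41) ≈ -0.8445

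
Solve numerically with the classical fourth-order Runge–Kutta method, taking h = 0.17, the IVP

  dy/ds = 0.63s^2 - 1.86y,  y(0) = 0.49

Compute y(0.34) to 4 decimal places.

0.2675

RK4: k1 = f(s_n, y_n); k2 = f(s_n + h/2, y_n + (h/2)·k1); k3 = f(s_n + h/2, y_n + (h/2)·k2); k4 = f(s_n + h, y_n + h·k3); y_{n+1} = y_n + (h/6)·(k1 + 2k2 + 2k3 + k4).
s=0.000000, y=0.490000:
  k1 = f(0.000000, 0.490000) = -0.911400
  k2 = f(0.085000, 0.412531) = -0.762756
  k3 = f(0.085000, 0.425166) = -0.786257
  k4 = f(0.170000, 0.356336) = -0.644579
  y ← 0.490000 + (0.17/6)·(k1 + 2k2 + 2k3 + k4) = 0.358137
s=0.170000, y=0.358137:
  k1 = f(0.170000, 0.358137) = -0.647927
  k2 = f(0.255000, 0.303063) = -0.522731
  k3 = f(0.255000, 0.313704) = -0.542524
  k4 = f(0.340000, 0.265907) = -0.421760
  y ← 0.358137 + (0.17/6)·(k1 + 2k2 + 2k3 + k4) = 0.267464
y(0.34) ≈ 0.2675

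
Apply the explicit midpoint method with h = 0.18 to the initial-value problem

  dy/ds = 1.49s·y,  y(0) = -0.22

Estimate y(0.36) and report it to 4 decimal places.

-0.2420

Midpoint: k1 = f(s_n, y_n); k2 = f(s_n + h/2, y_n + (h/2)·k1); y_{n+1} = y_n + h·k2.
s=0.000000, y=-0.220000:
  k1 = f(0.000000, -0.220000) = 0.000000
  k2 = f(0.090000, -0.220000) = -0.029502
  y ← -0.220000 + 0.18·(-0.029502) = -0.225310
s=0.180000, y=-0.225310:
  k1 = f(0.180000, -0.225310) = -0.060428
  k2 = f(0.270000, -0.230749) = -0.092830
  y ← -0.225310 + 0.18·(-0.092830) = -0.242020
y(0.36) ≈ -0.2420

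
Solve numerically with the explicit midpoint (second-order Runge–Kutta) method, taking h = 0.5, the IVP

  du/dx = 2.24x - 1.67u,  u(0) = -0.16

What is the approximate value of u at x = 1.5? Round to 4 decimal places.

1.2959

Midpoint: k1 = f(x_n, u_n); k2 = f(x_n + h/2, u_n + (h/2)·k1); u_{n+1} = u_n + h·k2.
x=0.000000, u=-0.160000:
  k1 = f(0.000000, -0.160000) = 0.267200
  k2 = f(0.250000, -0.093200) = 0.715644
  u ← -0.160000 + 0.5·0.715644 = 0.197822
x=0.500000, u=0.197822:
  k1 = f(0.500000, 0.197822) = 0.789637
  k2 = f(0.750000, 0.395231) = 1.019964
  u ← 0.197822 + 0.5·1.019964 = 0.707804
x=1.000000, u=0.707804:
  k1 = f(1.000000, 0.707804) = 1.057968
  k2 = f(1.250000, 0.972296) = 1.176266
  u ← 0.707804 + 0.5·1.176266 = 1.295937
u(1.5) ≈ 1.2959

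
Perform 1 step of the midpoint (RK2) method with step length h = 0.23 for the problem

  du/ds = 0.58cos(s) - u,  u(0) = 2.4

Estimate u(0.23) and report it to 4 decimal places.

2.0287

Midpoint: k1 = f(s_n, u_n); k2 = f(s_n + h/2, u_n + (h/2)·k1); u_{n+1} = u_n + h·k2.
s=0.000000, u=2.400000:
  k1 = f(0.000000, 2.400000) = -1.820000
  k2 = f(0.115000, 2.190700) = -1.614531
  u ← 2.400000 + 0.23·(-1.614531) = 2.028658
u(0.23) ≈ 2.0287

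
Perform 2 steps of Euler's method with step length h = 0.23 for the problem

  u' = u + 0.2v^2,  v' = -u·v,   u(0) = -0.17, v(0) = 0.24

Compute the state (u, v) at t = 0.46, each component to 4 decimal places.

-0.2511, 0.2612

Euler on (u,v): u_{n+1} = u_n + h·u', v_{n+1} = v_n + h·v'.
0.000000: (-0.170000, 0.240000); f=(-0.158480, 0.040800) → (-0.206450, 0.249384)
0.230000: (-0.206450, 0.249384); f=(-0.194012, 0.051485) → (-0.251073, 0.261226)
(u(0.46), v(0.46)) ≈ (-0.2511, 0.2612)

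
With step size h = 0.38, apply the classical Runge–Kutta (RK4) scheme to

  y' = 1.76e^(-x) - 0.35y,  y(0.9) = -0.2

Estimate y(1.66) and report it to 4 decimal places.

0.1756

RK4: k1 = f(x_n, y_n); k2 = f(x_n + h/2, y_n + (h/2)·k1); k3 = f(x_n + h/2, y_n + (h/2)·k2); k4 = f(x_n + h, y_n + h·k3); y_{n+1} = y_n + (h/6)·(k1 + 2k2 + 2k3 + k4).
x=0.900000, y=-0.200000:
  k1 = f(0.900000, -0.200000) = 0.785563
  k2 = f(1.090000, -0.050743) = 0.609501
  k3 = f(1.090000, -0.084195) = 0.621209
  k4 = f(1.280000, 0.036059) = 0.476725
  y ← -0.200000 + (0.38/6)·(k1 + 2k2 + 2k3 + k4) = 0.035835
x=1.280000, y=0.035835:
  k1 = f(1.280000, 0.035835) = 0.476803
  k2 = f(1.470000, 0.126428) = 0.360419
  k3 = f(1.470000, 0.104314) = 0.368159
  k4 = f(1.660000, 0.175735) = 0.273137
  y ← 0.035835 + (0.38/6)·(k1 + 2k2 + 2k3 + k4) = 0.175618
y(1.66) ≈ 0.1756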